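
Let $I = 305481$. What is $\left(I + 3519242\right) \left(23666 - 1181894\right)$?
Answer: $-4429901270844$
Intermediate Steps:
$\left(I + 3519242\right) \left(23666 - 1181894\right) = \left(305481 + 3519242\right) \left(23666 - 1181894\right) = 3824723 \left(-1158228\right) = -4429901270844$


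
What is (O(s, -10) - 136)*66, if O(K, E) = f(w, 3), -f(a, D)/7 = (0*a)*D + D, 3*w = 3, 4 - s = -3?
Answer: -10362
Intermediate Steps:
s = 7 (s = 4 - 1*(-3) = 4 + 3 = 7)
w = 1 (w = (⅓)*3 = 1)
f(a, D) = -7*D (f(a, D) = -7*((0*a)*D + D) = -7*(0*D + D) = -7*(0 + D) = -7*D)
O(K, E) = -21 (O(K, E) = -7*3 = -21)
(O(s, -10) - 136)*66 = (-21 - 136)*66 = -157*66 = -10362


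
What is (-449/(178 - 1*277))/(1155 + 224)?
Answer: 449/136521 ≈ 0.0032889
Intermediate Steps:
(-449/(178 - 1*277))/(1155 + 224) = -449/(178 - 277)/1379 = -449/(-99)*(1/1379) = -449*(-1/99)*(1/1379) = (449/99)*(1/1379) = 449/136521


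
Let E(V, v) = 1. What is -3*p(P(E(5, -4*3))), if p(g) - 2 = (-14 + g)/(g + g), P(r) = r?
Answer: 27/2 ≈ 13.500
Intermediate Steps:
p(g) = 2 + (-14 + g)/(2*g) (p(g) = 2 + (-14 + g)/(g + g) = 2 + (-14 + g)/((2*g)) = 2 + (-14 + g)*(1/(2*g)) = 2 + (-14 + g)/(2*g))
-3*p(P(E(5, -4*3))) = -3*(5/2 - 7/1) = -3*(5/2 - 7*1) = -3*(5/2 - 7) = -3*(-9/2) = 27/2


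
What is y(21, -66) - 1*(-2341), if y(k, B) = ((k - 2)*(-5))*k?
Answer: 346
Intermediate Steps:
y(k, B) = k*(10 - 5*k) (y(k, B) = ((-2 + k)*(-5))*k = (10 - 5*k)*k = k*(10 - 5*k))
y(21, -66) - 1*(-2341) = 5*21*(2 - 1*21) - 1*(-2341) = 5*21*(2 - 21) + 2341 = 5*21*(-19) + 2341 = -1995 + 2341 = 346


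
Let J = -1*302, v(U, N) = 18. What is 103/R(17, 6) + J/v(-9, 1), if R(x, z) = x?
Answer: -1640/153 ≈ -10.719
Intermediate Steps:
J = -302
103/R(17, 6) + J/v(-9, 1) = 103/17 - 302/18 = 103*(1/17) - 302*1/18 = 103/17 - 151/9 = -1640/153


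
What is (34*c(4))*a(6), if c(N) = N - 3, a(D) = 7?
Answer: 238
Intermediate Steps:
c(N) = -3 + N
(34*c(4))*a(6) = (34*(-3 + 4))*7 = (34*1)*7 = 34*7 = 238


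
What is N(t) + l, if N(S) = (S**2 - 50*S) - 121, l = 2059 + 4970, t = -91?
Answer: 19739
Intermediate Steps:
l = 7029
N(S) = -121 + S**2 - 50*S
N(t) + l = (-121 + (-91)**2 - 50*(-91)) + 7029 = (-121 + 8281 + 4550) + 7029 = 12710 + 7029 = 19739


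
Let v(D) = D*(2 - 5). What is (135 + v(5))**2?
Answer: 14400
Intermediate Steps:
v(D) = -3*D (v(D) = D*(-3) = -3*D)
(135 + v(5))**2 = (135 - 3*5)**2 = (135 - 15)**2 = 120**2 = 14400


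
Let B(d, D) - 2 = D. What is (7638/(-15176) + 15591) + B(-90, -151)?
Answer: 117170077/7588 ≈ 15442.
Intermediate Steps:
B(d, D) = 2 + D
(7638/(-15176) + 15591) + B(-90, -151) = (7638/(-15176) + 15591) + (2 - 151) = (7638*(-1/15176) + 15591) - 149 = (-3819/7588 + 15591) - 149 = 118300689/7588 - 149 = 117170077/7588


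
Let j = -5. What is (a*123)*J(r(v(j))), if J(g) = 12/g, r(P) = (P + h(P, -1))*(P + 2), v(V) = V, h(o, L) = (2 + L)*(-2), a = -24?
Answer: -11808/7 ≈ -1686.9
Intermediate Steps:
h(o, L) = -4 - 2*L
r(P) = (-2 + P)*(2 + P) (r(P) = (P + (-4 - 2*(-1)))*(P + 2) = (P + (-4 + 2))*(2 + P) = (P - 2)*(2 + P) = (-2 + P)*(2 + P))
(a*123)*J(r(v(j))) = (-24*123)*(12/(-4 + (-5)²)) = -35424/(-4 + 25) = -35424/21 = -2952*4/7 = -11808/7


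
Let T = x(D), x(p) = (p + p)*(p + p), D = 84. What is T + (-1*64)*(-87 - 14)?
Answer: 34688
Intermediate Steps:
x(p) = 4*p**2 (x(p) = (2*p)*(2*p) = 4*p**2)
T = 28224 (T = 4*84**2 = 4*7056 = 28224)
T + (-1*64)*(-87 - 14) = 28224 + (-1*64)*(-87 - 14) = 28224 - 64*(-101) = 28224 + 6464 = 34688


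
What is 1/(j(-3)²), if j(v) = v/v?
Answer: 1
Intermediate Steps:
j(v) = 1
1/(j(-3)²) = 1/(1²) = 1/1 = 1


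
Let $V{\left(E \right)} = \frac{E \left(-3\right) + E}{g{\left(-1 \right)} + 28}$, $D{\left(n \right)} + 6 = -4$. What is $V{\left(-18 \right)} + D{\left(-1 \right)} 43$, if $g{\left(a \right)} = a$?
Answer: $- \frac{1286}{3} \approx -428.67$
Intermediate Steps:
$D{\left(n \right)} = -10$ ($D{\left(n \right)} = -6 - 4 = -10$)
$V{\left(E \right)} = - \frac{2 E}{27}$ ($V{\left(E \right)} = \frac{E \left(-3\right) + E}{-1 + 28} = \frac{- 3 E + E}{27} = - 2 E \frac{1}{27} = - \frac{2 E}{27}$)
$V{\left(-18 \right)} + D{\left(-1 \right)} 43 = \left(- \frac{2}{27}\right) \left(-18\right) - 430 = \frac{4}{3} - 430 = - \frac{1286}{3}$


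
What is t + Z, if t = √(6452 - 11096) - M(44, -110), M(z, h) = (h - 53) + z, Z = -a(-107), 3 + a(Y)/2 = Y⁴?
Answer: -262159077 + 6*I*√129 ≈ -2.6216e+8 + 68.147*I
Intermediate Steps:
a(Y) = -6 + 2*Y⁴
Z = -262159196 (Z = -(-6 + 2*(-107)⁴) = -(-6 + 2*131079601) = -(-6 + 262159202) = -1*262159196 = -262159196)
M(z, h) = -53 + h + z (M(z, h) = (-53 + h) + z = -53 + h + z)
t = 119 + 6*I*√129 (t = √(6452 - 11096) - (-53 - 110 + 44) = √(-4644) - 1*(-119) = 6*I*√129 + 119 = 119 + 6*I*√129 ≈ 119.0 + 68.147*I)
t + Z = (119 + 6*I*√129) - 262159196 = -262159077 + 6*I*√129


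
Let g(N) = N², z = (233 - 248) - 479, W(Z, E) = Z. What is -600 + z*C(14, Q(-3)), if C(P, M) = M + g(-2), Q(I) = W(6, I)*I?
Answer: 6316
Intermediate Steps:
z = -494 (z = -15 - 479 = -494)
Q(I) = 6*I
C(P, M) = 4 + M (C(P, M) = M + (-2)² = M + 4 = 4 + M)
-600 + z*C(14, Q(-3)) = -600 - 494*(4 + 6*(-3)) = -600 - 494*(4 - 18) = -600 - 494*(-14) = -600 + 6916 = 6316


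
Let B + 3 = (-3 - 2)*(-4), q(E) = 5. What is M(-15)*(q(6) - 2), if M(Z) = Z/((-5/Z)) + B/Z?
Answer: -692/5 ≈ -138.40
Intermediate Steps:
B = 17 (B = -3 + (-3 - 2)*(-4) = -3 - 5*(-4) = -3 + 20 = 17)
M(Z) = 17/Z - Z**2/5 (M(Z) = Z/((-5/Z)) + 17/Z = Z*(-Z/5) + 17/Z = -Z**2/5 + 17/Z = 17/Z - Z**2/5)
M(-15)*(q(6) - 2) = ((1/5)*(85 - 1*(-15)**3)/(-15))*(5 - 2) = ((1/5)*(-1/15)*(85 - 1*(-3375)))*3 = ((1/5)*(-1/15)*(85 + 3375))*3 = ((1/5)*(-1/15)*3460)*3 = -692/15*3 = -692/5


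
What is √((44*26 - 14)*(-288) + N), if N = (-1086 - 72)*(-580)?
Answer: 10*√3462 ≈ 588.39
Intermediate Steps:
N = 671640 (N = -1158*(-580) = 671640)
√((44*26 - 14)*(-288) + N) = √((44*26 - 14)*(-288) + 671640) = √((1144 - 14)*(-288) + 671640) = √(1130*(-288) + 671640) = √(-325440 + 671640) = √346200 = 10*√3462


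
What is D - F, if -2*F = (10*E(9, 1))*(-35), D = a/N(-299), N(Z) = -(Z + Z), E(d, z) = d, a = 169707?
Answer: -772143/598 ≈ -1291.2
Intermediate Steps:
N(Z) = -2*Z
D = 169707/598 (D = 169707/((-2*(-299))) = 169707/598 ≈ 283.79)
F = 1575 (F = -10*9*(-35)/2 = -45*(-35) = -½*(-3150) = 1575)
D - F = 169707/598 - 1*1575 = 169707/598 - 1575 = -772143/598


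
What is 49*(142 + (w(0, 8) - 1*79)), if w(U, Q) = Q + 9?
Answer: 3920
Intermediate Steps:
w(U, Q) = 9 + Q
49*(142 + (w(0, 8) - 1*79)) = 49*(142 + ((9 + 8) - 1*79)) = 49*(142 + (17 - 79)) = 49*(142 - 62) = 49*80 = 3920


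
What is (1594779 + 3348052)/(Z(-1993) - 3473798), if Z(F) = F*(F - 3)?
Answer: 4942831/504230 ≈ 9.8027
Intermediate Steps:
Z(F) = F*(-3 + F)
(1594779 + 3348052)/(Z(-1993) - 3473798) = (1594779 + 3348052)/(-1993*(-3 - 1993) - 3473798) = 4942831/(-1993*(-1996) - 3473798) = 4942831/(3978028 - 3473798) = 4942831/504230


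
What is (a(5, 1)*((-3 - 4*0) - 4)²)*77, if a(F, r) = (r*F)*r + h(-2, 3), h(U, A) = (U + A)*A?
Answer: 30184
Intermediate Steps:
h(U, A) = A*(A + U) (h(U, A) = (A + U)*A = A*(A + U))
a(F, r) = 3 + F*r² (a(F, r) = (r*F)*r + 3*(3 - 2) = (F*r)*r + 3*1 = F*r² + 3 = 3 + F*r²)
(a(5, 1)*((-3 - 4*0) - 4)²)*77 = ((3 + 5*1²)*((-3 - 4*0) - 4)²)*77 = ((3 + 5*1)*((-3 + 0) - 4)²)*77 = ((3 + 5)*(-3 - 4)²)*77 = (8*(-7)²)*77 = (8*49)*77 = 392*77 = 30184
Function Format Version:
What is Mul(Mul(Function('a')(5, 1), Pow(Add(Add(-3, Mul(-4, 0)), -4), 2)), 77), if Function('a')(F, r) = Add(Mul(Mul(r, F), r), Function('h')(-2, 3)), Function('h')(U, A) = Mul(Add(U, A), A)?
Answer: 30184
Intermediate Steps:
Function('h')(U, A) = Mul(A, Add(A, U)) (Function('h')(U, A) = Mul(Add(A, U), A) = Mul(A, Add(A, U)))
Function('a')(F, r) = Add(3, Mul(F, Pow(r, 2))) (Function('a')(F, r) = Add(Mul(Mul(r, F), r), Mul(3, Add(3, -2))) = Add(Mul(Mul(F, r), r), Mul(3, 1)) = Add(Mul(F, Pow(r, 2)), 3) = Add(3, Mul(F, Pow(r, 2))))
Mul(Mul(Function('a')(5, 1), Pow(Add(Add(-3, Mul(-4, 0)), -4), 2)), 77) = Mul(Mul(Add(3, Mul(5, Pow(1, 2))), Pow(Add(Add(-3, Mul(-4, 0)), -4), 2)), 77) = Mul(Mul(Add(3, Mul(5, 1)), Pow(Add(Add(-3, 0), -4), 2)), 77) = Mul(Mul(Add(3, 5), Pow(Add(-3, -4), 2)), 77) = Mul(Mul(8, Pow(-7, 2)), 77) = Mul(Mul(8, 49), 77) = Mul(392, 77) = 30184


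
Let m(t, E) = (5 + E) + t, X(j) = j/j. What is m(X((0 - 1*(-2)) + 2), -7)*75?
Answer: -75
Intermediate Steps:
X(j) = 1
m(t, E) = 5 + E + t
m(X((0 - 1*(-2)) + 2), -7)*75 = (5 - 7 + 1)*75 = -1*75 = -75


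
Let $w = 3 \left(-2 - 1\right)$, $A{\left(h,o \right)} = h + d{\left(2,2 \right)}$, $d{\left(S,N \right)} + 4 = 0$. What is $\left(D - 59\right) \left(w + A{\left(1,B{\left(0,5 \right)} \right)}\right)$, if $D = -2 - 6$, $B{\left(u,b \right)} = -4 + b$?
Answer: $804$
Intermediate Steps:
$d{\left(S,N \right)} = -4$ ($d{\left(S,N \right)} = -4 + 0 = -4$)
$D = -8$ ($D = -2 - 6 = -8$)
$A{\left(h,o \right)} = -4 + h$ ($A{\left(h,o \right)} = h - 4 = -4 + h$)
$w = -9$ ($w = 3 \left(-3\right) = -9$)
$\left(D - 59\right) \left(w + A{\left(1,B{\left(0,5 \right)} \right)}\right) = \left(-8 - 59\right) \left(-9 + \left(-4 + 1\right)\right) = - 67 \left(-9 - 3\right) = \left(-67\right) \left(-12\right) = 804$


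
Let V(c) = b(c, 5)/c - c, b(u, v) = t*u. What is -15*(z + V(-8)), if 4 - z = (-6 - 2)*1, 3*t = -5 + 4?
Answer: -295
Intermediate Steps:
t = -1/3 (t = (-5 + 4)/3 = (1/3)*(-1) = -1/3 ≈ -0.33333)
b(u, v) = -u/3
z = 12 (z = 4 - (-6 - 2) = 4 - (-8) = 4 - 1*(-8) = 4 + 8 = 12)
V(c) = -1/3 - c (V(c) = (-c/3)/c - c = -1/3 - c)
-15*(z + V(-8)) = -15*(12 + (-1/3 - 1*(-8))) = -15*(12 + (-1/3 + 8)) = -15*(12 + 23/3) = -15*59/3 = -295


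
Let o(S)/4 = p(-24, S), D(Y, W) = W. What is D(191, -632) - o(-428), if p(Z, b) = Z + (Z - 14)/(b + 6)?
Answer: -113172/211 ≈ -536.36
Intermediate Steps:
p(Z, b) = Z + (-14 + Z)/(6 + b)
o(S) = 4*(-182 - 24*S)/(6 + S) (o(S) = 4*((-14 + 7*(-24) - 24*S)/(6 + S)) = 4*((-14 - 168 - 24*S)/(6 + S)) = 4*((-182 - 24*S)/(6 + S)) = 4*(-182 - 24*S)/(6 + S))
D(191, -632) - o(-428) = -632 - 8*(-91 - 12*(-428))/(6 - 428) = -632 - 8*(-91 + 5136)/(-422) = -632 - 8*(-1)*5045/422 = -632 - 1*(-20180/211) = -632 + 20180/211 = -113172/211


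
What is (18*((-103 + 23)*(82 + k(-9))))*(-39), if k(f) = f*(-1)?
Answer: 5110560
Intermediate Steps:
k(f) = -f
(18*((-103 + 23)*(82 + k(-9))))*(-39) = (18*((-103 + 23)*(82 - 1*(-9))))*(-39) = (18*(-80*(82 + 9)))*(-39) = (18*(-80*91))*(-39) = (18*(-7280))*(-39) = -131040*(-39) = 5110560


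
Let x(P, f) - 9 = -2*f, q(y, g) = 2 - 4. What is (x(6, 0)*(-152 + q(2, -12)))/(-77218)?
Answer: 693/38609 ≈ 0.017949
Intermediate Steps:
q(y, g) = -2
x(P, f) = 9 - 2*f
(x(6, 0)*(-152 + q(2, -12)))/(-77218) = ((9 - 2*0)*(-152 - 2))/(-77218) = ((9 + 0)*(-154))*(-1/77218) = (9*(-154))*(-1/77218) = -1386*(-1/77218) = 693/38609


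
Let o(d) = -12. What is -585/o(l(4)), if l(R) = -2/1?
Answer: 195/4 ≈ 48.750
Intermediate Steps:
l(R) = -2 (l(R) = -2*1 = -2)
-585/o(l(4)) = -585/(-12) = -585*(-1/12) = 195/4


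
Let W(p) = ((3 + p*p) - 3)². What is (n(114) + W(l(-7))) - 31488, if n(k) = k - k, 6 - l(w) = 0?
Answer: -30192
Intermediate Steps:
l(w) = 6 (l(w) = 6 - 1*0 = 6 + 0 = 6)
n(k) = 0
W(p) = p⁴ (W(p) = ((3 + p²) - 3)² = (p²)² = p⁴)
(n(114) + W(l(-7))) - 31488 = (0 + 6⁴) - 31488 = (0 + 1296) - 31488 = 1296 - 31488 = -30192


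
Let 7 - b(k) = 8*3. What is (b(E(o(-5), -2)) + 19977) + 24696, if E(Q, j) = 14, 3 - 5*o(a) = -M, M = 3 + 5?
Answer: 44656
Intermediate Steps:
M = 8
o(a) = 11/5 (o(a) = ⅗ - (-1)*8/5 = ⅗ - ⅕*(-8) = ⅗ + 8/5 = 11/5)
b(k) = -17 (b(k) = 7 - 8*3 = 7 - 1*24 = 7 - 24 = -17)
(b(E(o(-5), -2)) + 19977) + 24696 = (-17 + 19977) + 24696 = 19960 + 24696 = 44656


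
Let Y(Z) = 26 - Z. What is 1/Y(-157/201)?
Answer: 201/5383 ≈ 0.037340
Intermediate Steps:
1/Y(-157/201) = 1/(26 - (-157)/201) = 1/(26 - 1*(-157/201)) = 1/(26 + 157/201) = 1/(5383/201) = 201/5383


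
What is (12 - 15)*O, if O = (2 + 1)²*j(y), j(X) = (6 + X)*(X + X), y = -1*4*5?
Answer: -15120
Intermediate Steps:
y = -20 (y = -4*5 = -20)
j(X) = 2*X*(6 + X) (j(X) = (6 + X)*(2*X) = 2*X*(6 + X))
O = 5040 (O = (2 + 1)²*(2*(-20)*(6 - 20)) = 3²*(2*(-20)*(-14)) = 9*560 = 5040)
(12 - 15)*O = (12 - 15)*5040 = -3*5040 = -15120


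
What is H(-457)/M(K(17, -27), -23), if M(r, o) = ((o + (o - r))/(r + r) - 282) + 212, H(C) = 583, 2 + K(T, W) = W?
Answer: -33814/4043 ≈ -8.3636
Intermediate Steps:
K(T, W) = -2 + W
M(r, o) = -70 + (-r + 2*o)/(2*r) (M(r, o) = ((-r + 2*o)/((2*r)) - 282) + 212 = ((-r + 2*o)*(1/(2*r)) - 282) + 212 = ((-r + 2*o)/(2*r) - 282) + 212 = (-282 + (-r + 2*o)/(2*r)) + 212 = -70 + (-r + 2*o)/(2*r))
H(-457)/M(K(17, -27), -23) = 583/(-141/2 - 23/(-2 - 27)) = 583/(-141/2 - 23/(-29)) = 583/(-141/2 - 23*(-1/29)) = 583/(-141/2 + 23/29) = 583/(-4043/58) = 583*(-58/4043) = -33814/4043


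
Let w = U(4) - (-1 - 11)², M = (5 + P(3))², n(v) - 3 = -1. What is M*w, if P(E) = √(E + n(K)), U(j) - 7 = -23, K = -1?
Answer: -4800 - 1600*√5 ≈ -8377.7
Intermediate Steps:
n(v) = 2 (n(v) = 3 - 1 = 2)
U(j) = -16 (U(j) = 7 - 23 = -16)
P(E) = √(2 + E) (P(E) = √(E + 2) = √(2 + E))
M = (5 + √5)² (M = (5 + √(2 + 3))² = (5 + √5)² ≈ 52.361)
w = -160 (w = -16 - (-1 - 11)² = -16 - 1*(-12)² = -16 - 1*144 = -16 - 144 = -160)
M*w = (5 + √5)²*(-160) = -160*(5 + √5)²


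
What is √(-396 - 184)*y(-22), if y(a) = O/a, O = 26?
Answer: -26*I*√145/11 ≈ -28.462*I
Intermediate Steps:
y(a) = 26/a
√(-396 - 184)*y(-22) = √(-396 - 184)*(26/(-22)) = √(-580)*(26*(-1/22)) = (2*I*√145)*(-13/11) = -26*I*√145/11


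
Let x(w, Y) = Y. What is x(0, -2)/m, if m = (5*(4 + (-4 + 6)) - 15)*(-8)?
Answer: 1/60 ≈ 0.016667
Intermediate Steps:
m = -120 (m = (5*(4 + 2) - 15)*(-8) = (5*6 - 15)*(-8) = (30 - 15)*(-8) = 15*(-8) = -120)
x(0, -2)/m = -2/(-120) = -2*(-1/120) = 1/60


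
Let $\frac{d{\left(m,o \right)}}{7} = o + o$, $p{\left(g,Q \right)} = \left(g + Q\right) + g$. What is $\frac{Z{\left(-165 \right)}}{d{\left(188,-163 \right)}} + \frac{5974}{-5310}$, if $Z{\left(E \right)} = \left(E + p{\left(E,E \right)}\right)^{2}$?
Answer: $- \frac{581667167}{3029355} \approx -192.01$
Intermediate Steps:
$p{\left(g,Q \right)} = Q + 2 g$ ($p{\left(g,Q \right)} = \left(Q + g\right) + g = Q + 2 g$)
$Z{\left(E \right)} = 16 E^{2}$ ($Z{\left(E \right)} = \left(E + \left(E + 2 E\right)\right)^{2} = \left(E + 3 E\right)^{2} = \left(4 E\right)^{2} = 16 E^{2}$)
$d{\left(m,o \right)} = 14 o$ ($d{\left(m,o \right)} = 7 \left(o + o\right) = 7 \cdot 2 o = 14 o$)
$\frac{Z{\left(-165 \right)}}{d{\left(188,-163 \right)}} + \frac{5974}{-5310} = \frac{16 \left(-165\right)^{2}}{14 \left(-163\right)} + \frac{5974}{-5310} = \frac{16 \cdot 27225}{-2282} + 5974 \left(- \frac{1}{5310}\right) = 435600 \left(- \frac{1}{2282}\right) - \frac{2987}{2655} = - \frac{217800}{1141} - \frac{2987}{2655} = - \frac{581667167}{3029355}$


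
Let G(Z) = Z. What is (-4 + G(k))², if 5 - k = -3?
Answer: 16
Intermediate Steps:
k = 8 (k = 5 - 1*(-3) = 5 + 3 = 8)
(-4 + G(k))² = (-4 + 8)² = 4² = 16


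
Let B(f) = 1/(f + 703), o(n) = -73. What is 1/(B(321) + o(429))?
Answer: -1024/74751 ≈ -0.013699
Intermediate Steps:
B(f) = 1/(703 + f)
1/(B(321) + o(429)) = 1/(1/(703 + 321) - 73) = 1/(1/1024 - 73) = 1/(-74751/1024) = -1024/74751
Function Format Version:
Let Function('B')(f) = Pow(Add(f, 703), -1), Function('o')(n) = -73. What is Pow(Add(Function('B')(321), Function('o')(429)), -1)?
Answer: Rational(-1024, 74751) ≈ -0.013699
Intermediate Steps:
Function('B')(f) = Pow(Add(703, f), -1)
Pow(Add(Function('B')(321), Function('o')(429)), -1) = Pow(Add(Pow(Add(703, 321), -1), -73), -1) = Pow(Add(Pow(1024, -1), -73), -1) = Pow(Add(Rational(1, 1024), -73), -1) = Pow(Rational(-74751, 1024), -1) = Rational(-1024, 74751)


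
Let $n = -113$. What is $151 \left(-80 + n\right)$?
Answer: $-29143$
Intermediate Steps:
$151 \left(-80 + n\right) = 151 \left(-80 - 113\right) = 151 \left(-193\right) = -29143$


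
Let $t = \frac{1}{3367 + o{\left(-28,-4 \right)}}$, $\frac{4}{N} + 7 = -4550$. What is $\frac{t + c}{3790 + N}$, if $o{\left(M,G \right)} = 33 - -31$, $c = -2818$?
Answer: $- \frac{44059614249}{59256890206} \approx -0.74354$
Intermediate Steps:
$N = - \frac{4}{4557}$ ($N = \frac{4}{-7 - 4550} = \frac{4}{-4557} = 4 \left(- \frac{1}{4557}\right) = - \frac{4}{4557} \approx -0.00087777$)
$o{\left(M,G \right)} = 64$ ($o{\left(M,G \right)} = 33 + 31 = 64$)
$t = \frac{1}{3431}$ ($t = \frac{1}{3367 + 64} = \frac{1}{3431} \approx 0.00029146$)
$\frac{t + c}{3790 + N} = \frac{\frac{1}{3431} - 2818}{3790 - \frac{4}{4557}} = - \frac{9668557}{3431 \cdot \frac{17271026}{4557}} = \left(- \frac{9668557}{3431}\right) \frac{4557}{17271026} = - \frac{44059614249}{59256890206}$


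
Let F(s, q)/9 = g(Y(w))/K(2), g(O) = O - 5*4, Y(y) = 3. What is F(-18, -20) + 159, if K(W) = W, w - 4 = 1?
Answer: 165/2 ≈ 82.500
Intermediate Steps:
w = 5 (w = 4 + 1 = 5)
g(O) = -20 + O (g(O) = O - 20 = -20 + O)
F(s, q) = -153/2 (F(s, q) = 9*((-20 + 3)/2) = 9*(-17*½) = 9*(-17/2) = -153/2)
F(-18, -20) + 159 = -153/2 + 159 = 165/2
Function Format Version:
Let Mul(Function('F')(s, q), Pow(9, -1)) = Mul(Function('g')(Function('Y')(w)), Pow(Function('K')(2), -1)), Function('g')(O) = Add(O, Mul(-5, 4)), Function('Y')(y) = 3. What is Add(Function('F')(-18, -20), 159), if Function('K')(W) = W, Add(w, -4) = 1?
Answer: Rational(165, 2) ≈ 82.500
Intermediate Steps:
w = 5 (w = Add(4, 1) = 5)
Function('g')(O) = Add(-20, O) (Function('g')(O) = Add(O, -20) = Add(-20, O))
Function('F')(s, q) = Rational(-153, 2) (Function('F')(s, q) = Mul(9, Mul(Add(-20, 3), Pow(2, -1))) = Mul(9, Mul(-17, Rational(1, 2))) = Mul(9, Rational(-17, 2)) = Rational(-153, 2))
Add(Function('F')(-18, -20), 159) = Add(Rational(-153, 2), 159) = Rational(165, 2)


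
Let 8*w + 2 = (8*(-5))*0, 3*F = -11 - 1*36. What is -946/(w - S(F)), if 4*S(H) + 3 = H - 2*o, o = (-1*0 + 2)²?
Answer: -1032/7 ≈ -147.43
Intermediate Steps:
o = 4 (o = (0 + 2)² = 2² = 4)
F = -47/3 (F = (-11 - 1*36)/3 = (-11 - 36)/3 = (⅓)*(-47) = -47/3 ≈ -15.667)
w = -¼ (w = -¼ + ((8*(-5))*0)/8 = -¼ + (-40*0)/8 = -¼ + (⅛)*0 = -¼ + 0 = -¼ ≈ -0.25000)
S(H) = -11/4 + H/4 (S(H) = -¾ + (H - 2*4)/4 = -¾ + (H - 8)/4 = -¾ + (-8 + H)/4 = -¾ + (-2 + H/4) = -11/4 + H/4)
-946/(w - S(F)) = -946/(-¼ - (-11/4 + (¼)*(-47/3))) = -946/(-¼ - (-11/4 - 47/12)) = -946/(-¼ - 1*(-20/3)) = -946/(-¼ + 20/3) = -946/77/12 = -946*12/77 = -1032/7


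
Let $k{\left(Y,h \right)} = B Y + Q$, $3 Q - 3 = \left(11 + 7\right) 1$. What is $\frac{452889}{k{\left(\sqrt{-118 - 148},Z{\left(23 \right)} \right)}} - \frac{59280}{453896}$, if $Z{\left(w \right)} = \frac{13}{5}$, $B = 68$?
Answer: $\frac{8131161801}{3323256301} - \frac{10265484 i \sqrt{266}}{410011} \approx 2.4467 - 408.34 i$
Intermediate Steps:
$Z{\left(w \right)} = \frac{13}{5}$ ($Z{\left(w \right)} = 13 \cdot \frac{1}{5} = \frac{13}{5}$)
$Q = 7$ ($Q = 1 + \frac{\left(11 + 7\right) 1}{3} = 1 + \frac{18 \cdot 1}{3} = 1 + \frac{1}{3} \cdot 18 = 1 + 6 = 7$)
$k{\left(Y,h \right)} = 7 + 68 Y$ ($k{\left(Y,h \right)} = 68 Y + 7 = 7 + 68 Y$)
$\frac{452889}{k{\left(\sqrt{-118 - 148},Z{\left(23 \right)} \right)}} - \frac{59280}{453896} = \frac{452889}{7 + 68 \sqrt{-118 - 148}} - \frac{59280}{453896} = \frac{452889}{7 + 68 \sqrt{-266}} - \frac{7410}{56737} = \frac{452889}{7 + 68 i \sqrt{266}} - \frac{7410}{56737} = - \frac{7410}{56737} + \frac{452889}{7 + 68 i \sqrt{266}}$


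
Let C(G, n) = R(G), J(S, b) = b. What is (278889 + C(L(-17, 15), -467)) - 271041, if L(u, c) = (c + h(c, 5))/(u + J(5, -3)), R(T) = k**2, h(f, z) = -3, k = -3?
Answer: 7857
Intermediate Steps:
R(T) = 9 (R(T) = (-3)**2 = 9)
L(u, c) = (-3 + c)/(-3 + u) (L(u, c) = (c - 3)/(u - 3) = (-3 + c)/(-3 + u))
C(G, n) = 9
(278889 + C(L(-17, 15), -467)) - 271041 = (278889 + 9) - 271041 = 278898 - 271041 = 7857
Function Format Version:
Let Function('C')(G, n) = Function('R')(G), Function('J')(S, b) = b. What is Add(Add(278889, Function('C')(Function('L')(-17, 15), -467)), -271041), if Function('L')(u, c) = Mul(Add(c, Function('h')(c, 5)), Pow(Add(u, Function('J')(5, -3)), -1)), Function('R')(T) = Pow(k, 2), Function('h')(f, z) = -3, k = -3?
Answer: 7857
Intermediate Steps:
Function('R')(T) = 9 (Function('R')(T) = Pow(-3, 2) = 9)
Function('L')(u, c) = Mul(Pow(Add(-3, u), -1), Add(-3, c)) (Function('L')(u, c) = Mul(Add(c, -3), Pow(Add(u, -3), -1)) = Mul(Add(-3, c), Pow(Add(-3, u), -1)) = Mul(Pow(Add(-3, u), -1), Add(-3, c)))
Function('C')(G, n) = 9
Add(Add(278889, Function('C')(Function('L')(-17, 15), -467)), -271041) = Add(Add(278889, 9), -271041) = Add(278898, -271041) = 7857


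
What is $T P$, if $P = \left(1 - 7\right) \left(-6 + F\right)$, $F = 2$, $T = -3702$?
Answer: $-88848$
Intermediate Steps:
$P = 24$ ($P = \left(1 - 7\right) \left(-6 + 2\right) = \left(-6\right) \left(-4\right) = 24$)
$T P = \left(-3702\right) 24 = -88848$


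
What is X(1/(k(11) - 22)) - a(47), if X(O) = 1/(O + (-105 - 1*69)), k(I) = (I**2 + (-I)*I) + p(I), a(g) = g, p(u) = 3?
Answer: -155448/3307 ≈ -47.006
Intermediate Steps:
k(I) = 3 (k(I) = (I**2 + (-I)*I) + 3 = (I**2 - I**2) + 3 = 0 + 3 = 3)
X(O) = 1/(-174 + O) (X(O) = 1/(O + (-105 - 69)) = 1/(O - 174) = 1/(-174 + O))
X(1/(k(11) - 22)) - a(47) = 1/(-174 + 1/(3 - 22)) - 1*47 = 1/(-174 + 1/(-19)) - 47 = 1/(-174 - 1/19) - 47 = 1/(-3307/19) - 47 = -19/3307 - 47 = -155448/3307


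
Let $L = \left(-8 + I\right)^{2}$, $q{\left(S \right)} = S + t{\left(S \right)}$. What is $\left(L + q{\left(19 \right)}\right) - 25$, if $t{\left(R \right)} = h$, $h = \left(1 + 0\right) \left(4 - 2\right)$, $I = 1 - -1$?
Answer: $32$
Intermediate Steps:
$I = 2$ ($I = 1 + 1 = 2$)
$h = 2$ ($h = 1 \cdot 2 = 2$)
$t{\left(R \right)} = 2$
$q{\left(S \right)} = 2 + S$ ($q{\left(S \right)} = S + 2 = 2 + S$)
$L = 36$ ($L = \left(-8 + 2\right)^{2} = \left(-6\right)^{2} = 36$)
$\left(L + q{\left(19 \right)}\right) - 25 = \left(36 + \left(2 + 19\right)\right) - 25 = \left(36 + 21\right) - 25 = 57 - 25 = 32$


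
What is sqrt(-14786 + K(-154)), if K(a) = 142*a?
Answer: I*sqrt(36654) ≈ 191.45*I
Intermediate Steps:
sqrt(-14786 + K(-154)) = sqrt(-14786 + 142*(-154)) = sqrt(-14786 - 21868) = sqrt(-36654) = I*sqrt(36654)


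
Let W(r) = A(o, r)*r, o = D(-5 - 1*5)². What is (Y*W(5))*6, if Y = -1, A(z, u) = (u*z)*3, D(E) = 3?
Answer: -4050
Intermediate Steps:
o = 9 (o = 3² = 9)
A(z, u) = 3*u*z
W(r) = 27*r² (W(r) = (3*r*9)*r = (27*r)*r = 27*r²)
(Y*W(5))*6 = -27*5²*6 = -27*25*6 = -1*675*6 = -675*6 = -4050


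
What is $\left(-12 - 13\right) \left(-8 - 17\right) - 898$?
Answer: $-273$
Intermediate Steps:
$\left(-12 - 13\right) \left(-8 - 17\right) - 898 = \left(-25\right) \left(-25\right) - 898 = 625 - 898 = -273$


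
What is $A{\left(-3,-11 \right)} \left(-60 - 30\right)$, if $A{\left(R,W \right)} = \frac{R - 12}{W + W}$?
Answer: $- \frac{675}{11} \approx -61.364$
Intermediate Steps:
$A{\left(R,W \right)} = \frac{-12 + R}{2 W}$
$A{\left(-3,-11 \right)} \left(-60 - 30\right) = \frac{-12 - 3}{2 \left(-11\right)} \left(-60 - 30\right) = \frac{1}{2} \left(- \frac{1}{11}\right) \left(-15\right) \left(-90\right) = \frac{15}{22} \left(-90\right) = - \frac{675}{11}$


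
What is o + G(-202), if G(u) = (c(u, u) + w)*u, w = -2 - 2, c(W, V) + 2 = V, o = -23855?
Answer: 18161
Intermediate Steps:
c(W, V) = -2 + V
w = -4
G(u) = u*(-6 + u) (G(u) = ((-2 + u) - 4)*u = (-6 + u)*u = u*(-6 + u))
o + G(-202) = -23855 - 202*(-6 - 202) = -23855 - 202*(-208) = -23855 + 42016 = 18161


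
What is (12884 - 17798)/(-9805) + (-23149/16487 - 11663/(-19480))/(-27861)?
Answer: 79230885189017/158081812106360 ≈ 0.50120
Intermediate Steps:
(12884 - 17798)/(-9805) + (-23149/16487 - 11663/(-19480))/(-27861) = -4914*(-1/9805) + (-23149*1/16487 - 11663*(-1/19480))*(-1/27861) = 4914/9805 + (-23149/16487 + 11663/19480)*(-1/27861) = 4914/9805 - 258654639/321166760*(-1/27861) = 4914/9805 + 86218213/2982675700120 = 79230885189017/158081812106360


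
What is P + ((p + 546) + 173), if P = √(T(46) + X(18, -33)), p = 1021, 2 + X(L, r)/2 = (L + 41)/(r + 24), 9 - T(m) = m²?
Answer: 1740 + I*√19117/3 ≈ 1740.0 + 46.088*I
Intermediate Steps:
T(m) = 9 - m²
X(L, r) = -4 + 2*(41 + L)/(24 + r) (X(L, r) = -4 + 2*((L + 41)/(r + 24)) = -4 + 2*((41 + L)/(24 + r)) = -4 + 2*(41 + L)/(24 + r))
P = I*√19117/3 (P = √((9 - 1*46²) + 2*(-7 + 18 - 2*(-33))/(24 - 33)) = √((9 - 1*2116) + 2*(-7 + 18 + 66)/(-9)) = √((9 - 2116) + 2*(-⅑)*77) = √(-2107 - 154/9) = √(-19117/9) = I*√19117/3 ≈ 46.088*I)
P + ((p + 546) + 173) = I*√19117/3 + ((1021 + 546) + 173) = I*√19117/3 + (1567 + 173) = I*√19117/3 + 1740 = 1740 + I*√19117/3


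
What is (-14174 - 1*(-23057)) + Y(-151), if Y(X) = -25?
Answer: 8858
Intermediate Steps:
(-14174 - 1*(-23057)) + Y(-151) = (-14174 - 1*(-23057)) - 25 = (-14174 + 23057) - 25 = 8883 - 25 = 8858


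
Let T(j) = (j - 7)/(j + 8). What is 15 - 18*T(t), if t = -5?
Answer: 87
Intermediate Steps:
T(j) = (-7 + j)/(8 + j)
15 - 18*T(t) = 15 - 18*(-7 - 5)/(8 - 5) = 15 - 18*(-12)/3 = 15 - 6*(-12) = 15 - 18*(-4) = 15 + 72 = 87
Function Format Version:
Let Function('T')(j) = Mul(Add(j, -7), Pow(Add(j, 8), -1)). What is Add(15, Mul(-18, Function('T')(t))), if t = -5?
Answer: 87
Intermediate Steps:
Function('T')(j) = Mul(Pow(Add(8, j), -1), Add(-7, j)) (Function('T')(j) = Mul(Add(-7, j), Pow(Add(8, j), -1)) = Mul(Pow(Add(8, j), -1), Add(-7, j)))
Add(15, Mul(-18, Function('T')(t))) = Add(15, Mul(-18, Mul(Pow(Add(8, -5), -1), Add(-7, -5)))) = Add(15, Mul(-18, Mul(Pow(3, -1), -12))) = Add(15, Mul(-18, Mul(Rational(1, 3), -12))) = Add(15, Mul(-18, -4)) = Add(15, 72) = 87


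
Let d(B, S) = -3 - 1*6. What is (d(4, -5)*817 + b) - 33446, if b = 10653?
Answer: -30146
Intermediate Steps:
d(B, S) = -9 (d(B, S) = -3 - 6 = -9)
(d(4, -5)*817 + b) - 33446 = (-9*817 + 10653) - 33446 = (-7353 + 10653) - 33446 = 3300 - 33446 = -30146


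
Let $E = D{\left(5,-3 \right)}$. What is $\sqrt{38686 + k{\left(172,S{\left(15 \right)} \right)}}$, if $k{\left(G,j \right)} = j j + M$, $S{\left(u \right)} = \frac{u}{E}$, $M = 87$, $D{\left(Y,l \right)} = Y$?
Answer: $\sqrt{38782} \approx 196.93$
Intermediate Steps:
$E = 5$
$S{\left(u \right)} = \frac{u}{5}$
$k{\left(G,j \right)} = 87 + j^{2}$ ($k{\left(G,j \right)} = j j + 87 = j^{2} + 87 = 87 + j^{2}$)
$\sqrt{38686 + k{\left(172,S{\left(15 \right)} \right)}} = \sqrt{38686 + \left(87 + \left(\frac{1}{5} \cdot 15\right)^{2}\right)} = \sqrt{38686 + \left(87 + 3^{2}\right)} = \sqrt{38686 + \left(87 + 9\right)} = \sqrt{38686 + 96} = \sqrt{38782}$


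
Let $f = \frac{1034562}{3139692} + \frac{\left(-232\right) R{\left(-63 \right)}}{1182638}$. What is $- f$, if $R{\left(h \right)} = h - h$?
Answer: $- \frac{172427}{523282} \approx -0.32951$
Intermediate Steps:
$R{\left(h \right)} = 0$
$f = \frac{172427}{523282}$ ($f = \frac{1034562}{3139692} + \frac{\left(-232\right) 0}{1182638} = 1034562 \cdot \frac{1}{3139692} + 0 \cdot \frac{1}{1182638} = \frac{172427}{523282} + 0 = \frac{172427}{523282} \approx 0.32951$)
$- f = \left(-1\right) \frac{172427}{523282} = - \frac{172427}{523282}$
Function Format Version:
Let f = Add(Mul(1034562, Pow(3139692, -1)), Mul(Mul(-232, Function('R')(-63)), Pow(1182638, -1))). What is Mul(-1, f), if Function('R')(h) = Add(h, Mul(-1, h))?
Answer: Rational(-172427, 523282) ≈ -0.32951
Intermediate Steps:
Function('R')(h) = 0
f = Rational(172427, 523282) (f = Add(Mul(1034562, Pow(3139692, -1)), Mul(Mul(-232, 0), Pow(1182638, -1))) = Add(Mul(1034562, Rational(1, 3139692)), Mul(0, Rational(1, 1182638))) = Add(Rational(172427, 523282), 0) = Rational(172427, 523282) ≈ 0.32951)
Mul(-1, f) = Mul(-1, Rational(172427, 523282)) = Rational(-172427, 523282)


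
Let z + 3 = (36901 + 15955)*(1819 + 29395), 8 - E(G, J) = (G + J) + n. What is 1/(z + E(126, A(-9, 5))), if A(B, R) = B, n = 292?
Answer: 1/1649846780 ≈ 6.0612e-10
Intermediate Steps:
E(G, J) = -284 - G - J (E(G, J) = 8 - ((G + J) + 292) = 8 - (292 + G + J) = 8 + (-292 - G - J) = -284 - G - J)
z = 1649847181 (z = -3 + (36901 + 15955)*(1819 + 29395) = -3 + 52856*31214 = -3 + 1649847184 = 1649847181)
1/(z + E(126, A(-9, 5))) = 1/(1649847181 + (-284 - 1*126 - 1*(-9))) = 1/(1649847181 + (-284 - 126 + 9)) = 1/(1649847181 - 401) = 1/1649846780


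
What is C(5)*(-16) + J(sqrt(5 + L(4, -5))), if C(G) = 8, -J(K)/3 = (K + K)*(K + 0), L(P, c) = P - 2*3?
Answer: -146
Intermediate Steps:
L(P, c) = -6 + P (L(P, c) = P - 6 = -6 + P)
J(K) = -6*K**2 (J(K) = -3*(K + K)*(K + 0) = -3*2*K*K = -6*K**2)
C(5)*(-16) + J(sqrt(5 + L(4, -5))) = 8*(-16) - 6*(sqrt(5 + (-6 + 4)))**2 = -128 - 6*(sqrt(5 - 2))**2 = -128 - 6*(sqrt(3))**2 = -128 - 6*3 = -128 - 18 = -146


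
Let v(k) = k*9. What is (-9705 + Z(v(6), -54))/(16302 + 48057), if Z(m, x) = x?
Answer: -3253/21453 ≈ -0.15163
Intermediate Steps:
v(k) = 9*k
(-9705 + Z(v(6), -54))/(16302 + 48057) = (-9705 - 54)/(16302 + 48057) = -9759/64359 = -9759*1/64359 = -3253/21453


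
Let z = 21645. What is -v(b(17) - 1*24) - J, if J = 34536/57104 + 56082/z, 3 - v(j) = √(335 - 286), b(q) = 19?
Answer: 3185981/3961590 ≈ 0.80422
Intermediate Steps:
v(j) = -4 (v(j) = 3 - √(335 - 286) = 3 - √49 = 3 - 1*7 = 3 - 7 = -4)
J = 12660379/3961590 (J = 34536/57104 + 56082/21645 = 34536*(1/57104) + 56082*(1/21645) = 4317/7138 + 1438/555 = 12660379/3961590 ≈ 3.1958)
-v(b(17) - 1*24) - J = -1*(-4) - 1*12660379/3961590 = 4 - 12660379/3961590 = 3185981/3961590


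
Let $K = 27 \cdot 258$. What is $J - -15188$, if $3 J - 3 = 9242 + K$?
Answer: $\frac{61775}{3} \approx 20592.0$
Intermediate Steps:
$K = 6966$
$J = \frac{16211}{3}$ ($J = 1 + \frac{9242 + 6966}{3} = 1 + \frac{1}{3} \cdot 16208 = 1 + \frac{16208}{3} = \frac{16211}{3} \approx 5403.7$)
$J - -15188 = \frac{16211}{3} - -15188 = \frac{16211}{3} + 15188 = \frac{61775}{3}$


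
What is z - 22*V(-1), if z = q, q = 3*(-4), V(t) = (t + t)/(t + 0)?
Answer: -56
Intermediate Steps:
V(t) = 2 (V(t) = (2*t)/t = 2)
q = -12
z = -12
z - 22*V(-1) = -12 - 22*2 = -12 - 44 = -56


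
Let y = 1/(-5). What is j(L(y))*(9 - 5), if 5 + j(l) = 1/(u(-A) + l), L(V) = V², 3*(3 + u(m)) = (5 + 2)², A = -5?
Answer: -19760/1003 ≈ -19.701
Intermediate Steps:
y = -⅕ ≈ -0.20000
u(m) = 40/3 (u(m) = -3 + (5 + 2)²/3 = -3 + (⅓)*7² = -3 + (⅓)*49 = -3 + 49/3 = 40/3)
j(l) = -5 + 1/(40/3 + l)
j(L(y))*(9 - 5) = ((-197 - 15*(-⅕)²)/(40 + 3*(-⅕)²))*(9 - 5) = ((-197 - 15*1/25)/(40 + 3*(1/25)))*4 = ((-197 - ⅗)/(40 + 3/25))*4 = (-988/5/(1003/25))*4 = ((25/1003)*(-988/5))*4 = -4940/1003*4 = -19760/1003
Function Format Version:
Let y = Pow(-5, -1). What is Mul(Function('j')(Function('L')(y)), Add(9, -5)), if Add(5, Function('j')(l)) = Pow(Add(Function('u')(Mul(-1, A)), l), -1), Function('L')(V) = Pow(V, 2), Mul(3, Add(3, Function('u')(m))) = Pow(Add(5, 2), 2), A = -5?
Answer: Rational(-19760, 1003) ≈ -19.701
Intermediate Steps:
y = Rational(-1, 5) ≈ -0.20000
Function('u')(m) = Rational(40, 3) (Function('u')(m) = Add(-3, Mul(Rational(1, 3), Pow(Add(5, 2), 2))) = Add(-3, Mul(Rational(1, 3), Pow(7, 2))) = Add(-3, Mul(Rational(1, 3), 49)) = Add(-3, Rational(49, 3)) = Rational(40, 3))
Function('j')(l) = Add(-5, Pow(Add(Rational(40, 3), l), -1))
Mul(Function('j')(Function('L')(y)), Add(9, -5)) = Mul(Mul(Pow(Add(40, Mul(3, Pow(Rational(-1, 5), 2))), -1), Add(-197, Mul(-15, Pow(Rational(-1, 5), 2)))), Add(9, -5)) = Mul(Mul(Pow(Add(40, Mul(3, Rational(1, 25))), -1), Add(-197, Mul(-15, Rational(1, 25)))), 4) = Mul(Mul(Pow(Add(40, Rational(3, 25)), -1), Add(-197, Rational(-3, 5))), 4) = Mul(Mul(Pow(Rational(1003, 25), -1), Rational(-988, 5)), 4) = Mul(Mul(Rational(25, 1003), Rational(-988, 5)), 4) = Mul(Rational(-4940, 1003), 4) = Rational(-19760, 1003)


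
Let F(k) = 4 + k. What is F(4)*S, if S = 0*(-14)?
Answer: 0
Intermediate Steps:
S = 0
F(4)*S = (4 + 4)*0 = 8*0 = 0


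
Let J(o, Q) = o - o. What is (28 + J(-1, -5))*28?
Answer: 784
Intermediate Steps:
J(o, Q) = 0
(28 + J(-1, -5))*28 = (28 + 0)*28 = 28*28 = 784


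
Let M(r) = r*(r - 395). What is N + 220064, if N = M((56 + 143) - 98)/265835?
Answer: 58500683746/265835 ≈ 2.2006e+5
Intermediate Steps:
M(r) = r*(-395 + r)
N = -29694/265835 (N = (((56 + 143) - 98)*(-395 + ((56 + 143) - 98)))/265835 = ((199 - 98)*(-395 + (199 - 98)))*(1/265835) = (101*(-395 + 101))*(1/265835) = (101*(-294))*(1/265835) = -29694*1/265835 = -29694/265835 ≈ -0.11170)
N + 220064 = -29694/265835 + 220064 = 58500683746/265835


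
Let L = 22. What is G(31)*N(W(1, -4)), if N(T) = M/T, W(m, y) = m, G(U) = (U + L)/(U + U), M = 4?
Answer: 106/31 ≈ 3.4194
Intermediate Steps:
G(U) = (22 + U)/(2*U) (G(U) = (U + 22)/(U + U) = (22 + U)/((2*U)) = (22 + U)*(1/(2*U)) = (22 + U)/(2*U))
N(T) = 4/T
G(31)*N(W(1, -4)) = ((1/2)*(22 + 31)/31)*(4/1) = ((1/2)*(1/31)*53)*(4*1) = (53/62)*4 = 106/31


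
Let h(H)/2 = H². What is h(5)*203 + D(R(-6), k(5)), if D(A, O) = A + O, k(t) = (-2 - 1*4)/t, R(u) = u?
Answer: 50714/5 ≈ 10143.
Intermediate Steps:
k(t) = -6/t (k(t) = (-2 - 4)/t = -6/t)
h(H) = 2*H²
h(5)*203 + D(R(-6), k(5)) = (2*5²)*203 + (-6 - 6/5) = (2*25)*203 + (-6 - 6*⅕) = 50*203 + (-6 - 6/5) = 10150 - 36/5 = 50714/5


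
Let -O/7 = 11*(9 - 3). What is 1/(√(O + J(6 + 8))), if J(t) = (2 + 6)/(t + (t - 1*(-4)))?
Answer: -2*I*√1847/1847 ≈ -0.046537*I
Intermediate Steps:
O = -462 (O = -77*(9 - 3) = -77*6 = -7*66 = -462)
J(t) = 8/(4 + 2*t) (J(t) = 8/(t + (t + 4)) = 8/(t + (4 + t)) = 8/(4 + 2*t))
1/(√(O + J(6 + 8))) = 1/(√(-462 + 4/(2 + (6 + 8)))) = 1/(√(-462 + 4/(2 + 14))) = 1/(√(-462 + 4/16)) = 1/(√(-462 + 4*(1/16))) = 1/(√(-462 + ¼)) = 1/(√(-1847/4)) = 1/(I*√1847/2) = -2*I*√1847/1847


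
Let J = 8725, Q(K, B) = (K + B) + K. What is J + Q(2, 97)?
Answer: 8826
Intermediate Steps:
Q(K, B) = B + 2*K (Q(K, B) = (B + K) + K = B + 2*K)
J + Q(2, 97) = 8725 + (97 + 2*2) = 8725 + (97 + 4) = 8725 + 101 = 8826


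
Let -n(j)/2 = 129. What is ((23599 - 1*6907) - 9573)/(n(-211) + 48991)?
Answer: 7119/48733 ≈ 0.14608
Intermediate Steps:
n(j) = -258 (n(j) = -2*129 = -258)
((23599 - 1*6907) - 9573)/(n(-211) + 48991) = ((23599 - 1*6907) - 9573)/(-258 + 48991) = ((23599 - 6907) - 9573)/48733 = (16692 - 9573)*(1/48733) = 7119*(1/48733) = 7119/48733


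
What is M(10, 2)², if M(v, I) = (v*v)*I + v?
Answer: 44100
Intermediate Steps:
M(v, I) = v + I*v² (M(v, I) = v²*I + v = I*v² + v = v + I*v²)
M(10, 2)² = (10*(1 + 2*10))² = (10*(1 + 20))² = (10*21)² = 210² = 44100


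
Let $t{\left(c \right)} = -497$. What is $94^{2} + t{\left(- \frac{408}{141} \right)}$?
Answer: $8339$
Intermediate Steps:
$94^{2} + t{\left(- \frac{408}{141} \right)} = 94^{2} - 497 = 8836 - 497 = 8339$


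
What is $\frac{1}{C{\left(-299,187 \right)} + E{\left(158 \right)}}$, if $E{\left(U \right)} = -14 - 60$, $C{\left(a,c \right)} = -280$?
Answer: $- \frac{1}{354} \approx -0.0028249$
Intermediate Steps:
$E{\left(U \right)} = -74$ ($E{\left(U \right)} = -14 - 60 = -74$)
$\frac{1}{C{\left(-299,187 \right)} + E{\left(158 \right)}} = \frac{1}{-280 - 74} = \frac{1}{-354} = - \frac{1}{354}$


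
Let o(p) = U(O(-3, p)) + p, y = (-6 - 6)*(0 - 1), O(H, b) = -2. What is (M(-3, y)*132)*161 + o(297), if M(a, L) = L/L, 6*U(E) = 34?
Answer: 64664/3 ≈ 21555.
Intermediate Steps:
U(E) = 17/3 (U(E) = (⅙)*34 = 17/3)
y = 12 (y = -12*(-1) = 12)
M(a, L) = 1
o(p) = 17/3 + p
(M(-3, y)*132)*161 + o(297) = (1*132)*161 + (17/3 + 297) = 132*161 + 908/3 = 21252 + 908/3 = 64664/3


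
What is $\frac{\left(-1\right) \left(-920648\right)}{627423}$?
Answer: $\frac{920648}{627423} \approx 1.4673$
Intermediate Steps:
$\frac{\left(-1\right) \left(-920648\right)}{627423} = 920648 \cdot \frac{1}{627423} = \frac{920648}{627423}$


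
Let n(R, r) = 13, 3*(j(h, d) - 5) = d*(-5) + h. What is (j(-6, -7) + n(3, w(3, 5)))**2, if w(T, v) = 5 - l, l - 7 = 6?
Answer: 6889/9 ≈ 765.44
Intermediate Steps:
l = 13 (l = 7 + 6 = 13)
j(h, d) = 5 - 5*d/3 + h/3 (j(h, d) = 5 + (d*(-5) + h)/3 = 5 + (-5*d + h)/3 = 5 + (h - 5*d)/3 = 5 + (-5*d/3 + h/3) = 5 - 5*d/3 + h/3)
w(T, v) = -8 (w(T, v) = 5 - 1*13 = 5 - 13 = -8)
(j(-6, -7) + n(3, w(3, 5)))**2 = ((5 - 5/3*(-7) + (1/3)*(-6)) + 13)**2 = ((5 + 35/3 - 2) + 13)**2 = (44/3 + 13)**2 = (83/3)**2 = 6889/9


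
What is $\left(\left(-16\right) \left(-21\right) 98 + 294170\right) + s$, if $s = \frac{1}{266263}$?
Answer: $\frac{87094094775}{266263} \approx 3.271 \cdot 10^{5}$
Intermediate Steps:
$s = \frac{1}{266263} \approx 3.7557 \cdot 10^{-6}$
$\left(\left(-16\right) \left(-21\right) 98 + 294170\right) + s = \left(\left(-16\right) \left(-21\right) 98 + 294170\right) + \frac{1}{266263} = \left(336 \cdot 98 + 294170\right) + \frac{1}{266263} = \left(32928 + 294170\right) + \frac{1}{266263} = 327098 + \frac{1}{266263} = \frac{87094094775}{266263}$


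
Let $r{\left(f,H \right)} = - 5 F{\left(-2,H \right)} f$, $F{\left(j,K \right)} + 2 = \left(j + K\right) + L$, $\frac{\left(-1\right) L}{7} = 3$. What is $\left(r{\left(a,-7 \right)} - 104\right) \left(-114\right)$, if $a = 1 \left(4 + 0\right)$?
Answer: $-61104$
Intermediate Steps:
$L = -21$ ($L = \left(-7\right) 3 = -21$)
$a = 4$ ($a = 1 \cdot 4 = 4$)
$F{\left(j,K \right)} = -23 + K + j$ ($F{\left(j,K \right)} = -2 - \left(21 - K - j\right) = -2 + \left(-21 + K + j\right) = -23 + K + j$)
$r{\left(f,H \right)} = f \left(125 - 5 H\right)$ ($r{\left(f,H \right)} = - 5 \left(-23 + H - 2\right) f = - 5 \left(-25 + H\right) f = \left(125 - 5 H\right) f = f \left(125 - 5 H\right)$)
$\left(r{\left(a,-7 \right)} - 104\right) \left(-114\right) = \left(5 \cdot 4 \left(25 - -7\right) - 104\right) \left(-114\right) = \left(5 \cdot 4 \left(25 + 7\right) - 104\right) \left(-114\right) = \left(5 \cdot 4 \cdot 32 - 104\right) \left(-114\right) = \left(640 - 104\right) \left(-114\right) = 536 \left(-114\right) = -61104$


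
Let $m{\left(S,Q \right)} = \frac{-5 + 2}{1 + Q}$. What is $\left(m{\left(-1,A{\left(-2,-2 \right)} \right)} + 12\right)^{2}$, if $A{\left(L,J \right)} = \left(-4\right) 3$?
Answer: $\frac{18225}{121} \approx 150.62$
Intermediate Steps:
$A{\left(L,J \right)} = -12$
$m{\left(S,Q \right)} = - \frac{3}{1 + Q}$
$\left(m{\left(-1,A{\left(-2,-2 \right)} \right)} + 12\right)^{2} = \left(- \frac{3}{1 - 12} + 12\right)^{2} = \left(- \frac{3}{-11} + 12\right)^{2} = \left(\left(-3\right) \left(- \frac{1}{11}\right) + 12\right)^{2} = \left(\frac{3}{11} + 12\right)^{2} = \left(\frac{135}{11}\right)^{2} = \frac{18225}{121}$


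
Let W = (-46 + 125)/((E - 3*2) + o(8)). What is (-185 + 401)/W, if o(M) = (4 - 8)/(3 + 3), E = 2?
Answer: -1008/79 ≈ -12.759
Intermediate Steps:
o(M) = -2/3 (o(M) = -4/6 = -4*1/6 = -2/3)
W = -237/14 (W = (-46 + 125)/((2 - 3*2) - 2/3) = 79/((2 - 6) - 2/3) = 79/(-4 - 2/3) = 79/(-14/3) = 79*(-3/14) = -237/14 ≈ -16.929)
(-185 + 401)/W = (-185 + 401)/(-237/14) = 216*(-14/237) = -1008/79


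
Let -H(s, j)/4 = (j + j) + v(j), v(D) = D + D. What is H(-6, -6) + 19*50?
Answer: 1046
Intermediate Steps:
v(D) = 2*D
H(s, j) = -16*j (H(s, j) = -4*((j + j) + 2*j) = -4*(2*j + 2*j) = -16*j)
H(-6, -6) + 19*50 = -16*(-6) + 19*50 = 96 + 950 = 1046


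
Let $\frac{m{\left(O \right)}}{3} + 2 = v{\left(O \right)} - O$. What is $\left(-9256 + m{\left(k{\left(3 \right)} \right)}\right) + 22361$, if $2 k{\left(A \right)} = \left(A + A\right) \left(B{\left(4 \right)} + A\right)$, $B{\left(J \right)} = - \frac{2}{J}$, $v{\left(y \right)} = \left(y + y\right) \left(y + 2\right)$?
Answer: $13504$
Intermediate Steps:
$v{\left(y \right)} = 2 y \left(2 + y\right)$
$k{\left(A \right)} = A \left(- \frac{1}{2} + A\right)$ ($k{\left(A \right)} = \frac{\left(A + A\right) \left(- \frac{2}{4} + A\right)}{2} = \frac{2 A \left(\left(-2\right) \frac{1}{4} + A\right)}{2} = \frac{2 A \left(- \frac{1}{2} + A\right)}{2} = A \left(- \frac{1}{2} + A\right)$)
$m{\left(O \right)} = -6 - 3 O + 6 O \left(2 + O\right)$ ($m{\left(O \right)} = -6 + 3 \left(2 O \left(2 + O\right) - O\right) = -6 + 3 \left(- O + 2 O \left(2 + O\right)\right) = -6 + \left(- 3 O + 6 O \left(2 + O\right)\right) = -6 - 3 O + 6 O \left(2 + O\right)$)
$\left(-9256 + m{\left(k{\left(3 \right)} \right)}\right) + 22361 = \left(-9256 + \left(-6 + 6 \left(3 \left(- \frac{1}{2} + 3\right)\right)^{2} + 9 \cdot 3 \left(- \frac{1}{2} + 3\right)\right)\right) + 22361 = \left(-9256 + \left(-6 + 6 \left(3 \cdot \frac{5}{2}\right)^{2} + 9 \cdot 3 \cdot \frac{5}{2}\right)\right) + 22361 = \left(-9256 + \left(-6 + 6 \left(\frac{15}{2}\right)^{2} + 9 \cdot \frac{15}{2}\right)\right) + 22361 = \left(-9256 + \left(-6 + 6 \cdot \frac{225}{4} + \frac{135}{2}\right)\right) + 22361 = \left(-9256 + \left(-6 + \frac{675}{2} + \frac{135}{2}\right)\right) + 22361 = \left(-9256 + 399\right) + 22361 = -8857 + 22361 = 13504$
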